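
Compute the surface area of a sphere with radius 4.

|∂B_3(4)| = 4πr² = 4π·(4)² ≈ 201.062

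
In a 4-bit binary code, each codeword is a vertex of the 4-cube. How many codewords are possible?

The 4-cube has 2^4 = 16 vertices.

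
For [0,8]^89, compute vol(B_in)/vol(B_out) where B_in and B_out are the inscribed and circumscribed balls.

V_in / V_out = (r_in/r_out)^89 = (1/√89)^89 = 89^(-89/2) ≈ 1.78708e-87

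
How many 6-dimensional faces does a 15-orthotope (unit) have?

Number of 6-faces = C(15,6) · 2^(15-6) = 5005 · 512 = 2562560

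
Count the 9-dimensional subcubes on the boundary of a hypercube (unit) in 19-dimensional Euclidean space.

An n-cube has C(n,k)·2^(n-k) k-faces. Here C(19,9)·2^10 = 92378·1024 = 94595072.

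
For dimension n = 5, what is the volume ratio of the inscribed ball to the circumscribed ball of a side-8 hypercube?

Volume scales as r^n, and r_in/r_out = 1/√5, giving (1/√5)^5 ≈ 0.0178885.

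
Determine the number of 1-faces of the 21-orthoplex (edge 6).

An n-cross-polytope has 2^(k+1)·C(n,k+1) k-faces. Here 2^2·C(21,2) = 4·210 = 840.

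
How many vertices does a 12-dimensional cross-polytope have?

Each 0-face is the convex hull of 1 vertex, one chosen as ±e_i from each of 1 distinct axis: 2^1·C(12,1) = 24.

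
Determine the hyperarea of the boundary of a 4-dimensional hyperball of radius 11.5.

|∂B_4(11.5)| = 12167·π^2/4 ≈ 30020.9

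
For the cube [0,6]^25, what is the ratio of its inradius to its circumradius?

Ratio = (s/2)/(s√25/2) = 25^(-1/2) ≈ 0.2.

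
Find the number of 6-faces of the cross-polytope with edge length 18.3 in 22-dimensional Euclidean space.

Number of 6-faces = 2^(6+1) · C(22,6+1) = 128 · 170544 = 21829632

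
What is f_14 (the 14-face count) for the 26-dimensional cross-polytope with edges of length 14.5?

f_14(26-orthoplex) = 2^15 · (26 choose 15) = 253170810880.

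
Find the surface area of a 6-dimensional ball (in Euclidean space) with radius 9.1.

S = n·V_n(r)/r = 6·V_6(9.1)/9.1 (volume-to-surface relation), giving 1.93489e+06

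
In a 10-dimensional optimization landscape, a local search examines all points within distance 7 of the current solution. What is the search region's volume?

V_10(7) = π^(10/2) · (7)^10 / Γ(10/2 + 1) = 282475249·π^5/120 ≈ 7.20358e+08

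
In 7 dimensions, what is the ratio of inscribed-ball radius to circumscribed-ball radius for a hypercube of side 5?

r_in / r_out = (5/2) / (5√7/2) = 1/√7 ≈ 0.377964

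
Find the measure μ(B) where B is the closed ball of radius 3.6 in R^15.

Volume = π^{15/2}·(3.6)^15/Γ(17/2) ≈ 8.43272e+07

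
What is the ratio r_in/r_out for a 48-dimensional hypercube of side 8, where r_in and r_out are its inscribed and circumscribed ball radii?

For an n-cube of any side s, the inradius is s/2 and the circumradius is s√n/2, so the ratio is 1/√48 ≈ 0.144338.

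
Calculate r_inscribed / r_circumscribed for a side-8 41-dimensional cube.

r_in = 8/2 (half the side); r_out = 8√41/2 (half the diagonal). Ratio = 1/√41 ≈ 0.156174.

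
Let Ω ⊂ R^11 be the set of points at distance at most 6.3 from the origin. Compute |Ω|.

Volume = π^{11/2}·(6.3)^11/Γ(13/2) ≈ 1.1691e+09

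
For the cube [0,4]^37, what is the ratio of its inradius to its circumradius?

r_in = 4/2 (half the side); r_out = 4√37/2 (half the diagonal). Ratio = 1/√37 ≈ 0.164399.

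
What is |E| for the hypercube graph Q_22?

Each of the 2^22 = 4194304 vertices has degree 22; total edges = 22·2^22/2 = 46137344.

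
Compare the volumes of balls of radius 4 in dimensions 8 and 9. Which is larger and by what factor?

V_8(4) ≈ 265992, V_9(4) ≈ 864684. The 9-ball is larger by a factor of 3.251.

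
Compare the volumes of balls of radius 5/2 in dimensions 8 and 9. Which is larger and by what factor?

V_8(5/2) ≈ 6193.1, V_9(5/2) ≈ 12582.8. The 9-ball is larger by a factor of 2.032.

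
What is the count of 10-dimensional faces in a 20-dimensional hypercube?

Choose 10 of 20 axes to span the face (C(20,10) = 184756 ways), then fix each of the remaining 10 coordinates at one of its two extreme values (2^10 = 1024 ways): 184756·1024 = 189190144.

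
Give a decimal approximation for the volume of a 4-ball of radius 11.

V_4(11) = π^(4/2) · (11)^4 / Γ(4/2 + 1) = 14641·π^2/2 ≈ 72250.4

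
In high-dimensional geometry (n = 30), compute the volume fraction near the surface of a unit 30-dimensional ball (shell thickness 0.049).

1 - (1-0.049)^30 ≈ 0.778479 ≈ 77.85%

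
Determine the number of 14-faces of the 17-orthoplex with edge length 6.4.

Number of 14-faces = 2^(14+1) · C(17,14+1) = 32768 · 136 = 4456448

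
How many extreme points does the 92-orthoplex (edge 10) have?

The 92-dimensional cross-polytope has 2n = 2·92 = 184 vertices.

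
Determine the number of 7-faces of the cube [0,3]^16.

Number of 7-faces = C(16,7) · 2^(16-7) = 11440 · 512 = 5857280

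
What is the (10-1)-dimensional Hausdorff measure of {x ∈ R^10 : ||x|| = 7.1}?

The surface area of an n-ball is 2π^(n/2) r^(n-1) / Γ(n/2). For n=10, r=7.1: 1.16921e+09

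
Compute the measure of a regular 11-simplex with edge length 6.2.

V = (6.2^11 / 11!) · √((11+1) / 2^11) ≈ 0.99788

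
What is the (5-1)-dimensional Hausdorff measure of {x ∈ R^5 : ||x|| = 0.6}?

S_5(0.6) = 2·π^(5/2)·(0.6)^4 / Γ(5/2) ≈ 3.41094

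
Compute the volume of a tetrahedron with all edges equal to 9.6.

Volume = (√2/12) · 9.6³ = 104.267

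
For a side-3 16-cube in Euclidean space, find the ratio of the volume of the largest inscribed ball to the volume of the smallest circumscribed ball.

Volume scales as r^n, and r_in/r_out = 1/√16, giving (1/√16)^16 ≈ 2.32831e-10.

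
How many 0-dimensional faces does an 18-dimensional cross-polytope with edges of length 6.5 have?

Number of 0-faces = 2^(0+1) · C(18,0+1) = 2 · 18 = 36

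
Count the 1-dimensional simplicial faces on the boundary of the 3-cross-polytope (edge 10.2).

Number of 1-faces = 2^(1+1) · C(3,1+1) = 4 · 3 = 12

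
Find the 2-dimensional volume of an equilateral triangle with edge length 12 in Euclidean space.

Area = (√3/4) · 12² = 62.3538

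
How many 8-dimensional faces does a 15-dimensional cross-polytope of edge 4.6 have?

An n-cross-polytope has 2^(k+1)·C(n,k+1) k-faces. Here 2^9·C(15,9) = 512·5005 = 2562560.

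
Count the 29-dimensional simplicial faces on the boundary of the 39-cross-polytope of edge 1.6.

Number of 29-faces = 2^(29+1) · C(39,29+1) = 1073741824 · 211915132 = 227542140366880768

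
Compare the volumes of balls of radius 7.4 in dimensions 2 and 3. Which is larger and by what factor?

V_2(7.4) ≈ 172.034, V_3(7.4) ≈ 1697.4. The 3-ball is larger by a factor of 9.867.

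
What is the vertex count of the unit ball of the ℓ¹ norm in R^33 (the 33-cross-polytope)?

The vertices are ±e_1, ..., ±e_33, so there are 2·33 = 66.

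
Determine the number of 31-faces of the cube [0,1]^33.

Number of 31-faces = C(33,31) · 2^(33-31) = 528 · 4 = 2112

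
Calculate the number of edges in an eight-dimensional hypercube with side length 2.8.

An n-cube has n·2^(n-1) edges. With n = 8: 8·128 = 1024.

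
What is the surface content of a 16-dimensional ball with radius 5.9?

S_16(5.9) = 2·π^(16/2)·(5.9)^15 / Γ(16/2) ≈ 1.37587e+12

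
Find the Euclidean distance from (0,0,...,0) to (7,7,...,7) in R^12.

Diagonal = √12 · 7 ≈ 24.2487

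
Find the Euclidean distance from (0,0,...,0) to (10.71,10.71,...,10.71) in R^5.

||(10.71,10.71,...,10.71)|| = √(5)·10.71 ≈ 23.9483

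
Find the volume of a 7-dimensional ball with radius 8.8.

Volume = π^{7/2}·(8.8)^7/Γ(9/2) ≈ 1.9309e+07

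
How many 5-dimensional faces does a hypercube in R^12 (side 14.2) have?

Number of 5-faces = C(12,5) · 2^(12-5) = 792 · 128 = 101376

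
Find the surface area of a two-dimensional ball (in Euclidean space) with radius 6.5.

|∂B_2(6.5)| = 2πr = 2π·6.5 ≈ 40.8407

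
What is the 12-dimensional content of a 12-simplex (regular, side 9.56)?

V_12 = √(13) · 9.56^12 / (12! · 2^(12/2)) ≈ 68.5408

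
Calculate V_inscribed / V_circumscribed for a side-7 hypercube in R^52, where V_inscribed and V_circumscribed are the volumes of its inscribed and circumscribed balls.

V_in / V_out = (r_in/r_out)^52 = (1/√52)^52 = 52^(-52/2) ≈ 2.42054e-45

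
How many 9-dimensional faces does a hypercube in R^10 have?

f_9(10-cube) = (10 choose 9) · 2^1 = 20.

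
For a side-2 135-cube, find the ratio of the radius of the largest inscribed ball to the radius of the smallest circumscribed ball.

Ratio = (s/2)/(s√135/2) = 135^(-1/2) ≈ 0.0860663.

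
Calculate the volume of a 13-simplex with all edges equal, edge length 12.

Volume = 12^13 · √(14/2^13) / 13! ≈ 710.305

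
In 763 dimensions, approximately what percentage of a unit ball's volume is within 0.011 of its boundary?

1 - (1-0.011)^763 ≈ 0.999784 ≈ 99.9784%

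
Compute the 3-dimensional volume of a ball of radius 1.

The n-ball volume is π^(n/2)·r^n/Γ(n/2+1). With n=3, r=1: V = 4·π/3 ≈ 4.18879.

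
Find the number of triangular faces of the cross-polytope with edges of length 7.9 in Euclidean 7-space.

Each 2-face is the convex hull of 3 vertices, one chosen as ±e_i from each of 3 distinct axes: 2^3·C(7,3) = 280.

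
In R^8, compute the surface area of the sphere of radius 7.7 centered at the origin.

S_8(7.7) = 2·π^(8/2)·(7.7)^7 / Γ(8/2) ≈ 5.21091e+07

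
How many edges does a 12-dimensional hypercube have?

The 12-cube has n·2^(n-1) = 12·2^11 = 12·2048 = 24576 edges.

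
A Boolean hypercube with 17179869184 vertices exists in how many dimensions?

n = log_2(17179869184) = 34.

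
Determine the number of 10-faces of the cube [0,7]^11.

Choose 10 of 11 axes to span the face (C(11,10) = 11 ways), then fix each of the remaining 1 coordinate at one of its two extreme values (2^1 = 2 ways): 11·2 = 22.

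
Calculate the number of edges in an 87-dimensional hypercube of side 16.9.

An n-cube has n·2^(n-1) edges. With n = 87: 87·77371252455336267181195264 = 6731298963614255244763987968.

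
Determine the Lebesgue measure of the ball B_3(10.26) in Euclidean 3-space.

The n-ball volume is π^(n/2)·r^n/Γ(n/2+1). With n=3, r=10.26: V ≈ 4524.08.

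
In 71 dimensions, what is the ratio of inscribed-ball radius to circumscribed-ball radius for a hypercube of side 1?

Ratio = (s/2)/(s√71/2) = 71^(-1/2) ≈ 0.118678.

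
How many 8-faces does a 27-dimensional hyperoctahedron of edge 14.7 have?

An n-cross-polytope has 2^(k+1)·C(n,k+1) k-faces. Here 2^9·C(27,9) = 512·4686825 = 2399654400.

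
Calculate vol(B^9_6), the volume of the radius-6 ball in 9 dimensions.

Volume = π^{9/2}·(6)^9/Γ(11/2) = 11943936·π^4/35 ≈ 3.32414e+07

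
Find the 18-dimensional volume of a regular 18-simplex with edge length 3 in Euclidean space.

V = (3^18 / 18!) · √((18+1) / 2^18) ≈ 5.15167e-10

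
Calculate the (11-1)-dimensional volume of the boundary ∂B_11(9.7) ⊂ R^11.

The surface area of an n-ball is 2π^(n/2) r^(n-1) / Γ(n/2). For n=11, r=9.7: 1.52832e+11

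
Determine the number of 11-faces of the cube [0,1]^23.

f_11(23-cube) = (23 choose 11) · 2^12 = 5538111488.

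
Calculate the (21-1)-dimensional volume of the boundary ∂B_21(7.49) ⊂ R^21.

S = n·V_n(r)/r = 21·V_21(7.49)/7.49 (volume-to-surface relation), giving 9.04489e+16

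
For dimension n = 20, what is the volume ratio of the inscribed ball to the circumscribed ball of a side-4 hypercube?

V_in/V_out = n^(-n/2) = 20^(-20/2) ≈ 9.76562e-14.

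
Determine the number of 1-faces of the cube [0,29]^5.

An n-cube has C(n,k)·2^(n-k) k-faces. Here C(5,1)·2^4 = 5·16 = 80.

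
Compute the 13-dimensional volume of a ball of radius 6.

V = 61917364224·π^6/5005 ≈ 1.18934e+10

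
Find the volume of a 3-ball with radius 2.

V = 32·π/3 ≈ 33.5103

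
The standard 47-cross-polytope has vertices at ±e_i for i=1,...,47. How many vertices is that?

Number of vertices = 2n = 94.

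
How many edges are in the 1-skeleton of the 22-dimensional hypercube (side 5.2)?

An n-cube has n·2^(n-1) edges. With n = 22: 22·2097152 = 46137344.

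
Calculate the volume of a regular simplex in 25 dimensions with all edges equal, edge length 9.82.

Volume = 9.82^25 · √(26/2^25) / 25! ≈ 0.000360374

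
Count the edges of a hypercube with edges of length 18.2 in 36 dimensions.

Number of 1-faces = C(36,1)·2^(36-1) = 36·34359738368 = 1236950581248.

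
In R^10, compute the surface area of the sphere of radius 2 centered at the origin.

S = n·V_n(r)/r = 10·V_10(2)/2 (volume-to-surface relation), giving 128·π^5/3 ≈ 13056.8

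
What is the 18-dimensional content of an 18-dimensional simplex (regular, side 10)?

Volume = 10^18 · √(19/2^18) / 18! ≈ 1.32974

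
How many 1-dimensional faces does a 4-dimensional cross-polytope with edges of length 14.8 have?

f_1(4-orthoplex) = 2^2 · (4 choose 2) = 24.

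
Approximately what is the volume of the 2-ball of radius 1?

Volume = π^{2/2}·(1)^2/Γ(2) = π ≈ 3.14159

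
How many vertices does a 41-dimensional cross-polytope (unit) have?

An n-cross-polytope has 2n vertices; here n = 41, giving 82.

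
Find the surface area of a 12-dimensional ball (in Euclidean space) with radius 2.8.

S = n·V_n(r)/r = 12·V_12(2.8)/2.8 (volume-to-surface relation), giving 1.32888e+06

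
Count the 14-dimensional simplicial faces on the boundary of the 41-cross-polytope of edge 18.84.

f_14(41-orthoplex) = 2^15 · (41 choose 15) = 2078548783792128.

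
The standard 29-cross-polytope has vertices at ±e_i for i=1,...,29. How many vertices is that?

The 29-dimensional cross-polytope has 2n = 2·29 = 58 vertices.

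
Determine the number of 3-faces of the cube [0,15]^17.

Number of 3-faces = C(17,3) · 2^(17-3) = 680 · 16384 = 11141120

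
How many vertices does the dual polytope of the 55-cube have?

The vertices are ±e_1, ..., ±e_55, so there are 2·55 = 110.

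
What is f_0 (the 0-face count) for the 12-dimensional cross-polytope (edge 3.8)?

Number of 0-faces = 2^(0+1) · C(12,0+1) = 2 · 12 = 24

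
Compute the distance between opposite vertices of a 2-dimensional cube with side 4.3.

d = √(4.3² + 4.3² + ... + 4.3²) [2 terms] = √(2·4.3²) = 4.3√2 ≈ 6.08112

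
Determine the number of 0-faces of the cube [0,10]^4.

An n-cube has C(n,k)·2^(n-k) k-faces. Here C(4,0)·2^4 = 1·16 = 16.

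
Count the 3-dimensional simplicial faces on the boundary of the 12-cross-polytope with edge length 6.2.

An n-cross-polytope has 2^(k+1)·C(n,k+1) k-faces. Here 2^4·C(12,4) = 16·495 = 7920.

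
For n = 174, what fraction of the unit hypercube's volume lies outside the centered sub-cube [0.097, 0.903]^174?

The inner cube has side 1-2·0.097 = 0.806 and volume (0.806)^174 ≈ 5.038e-17, so the shell holds 1 - 5.038e-17 of the volume.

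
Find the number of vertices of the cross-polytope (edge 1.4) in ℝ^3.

f_0(3-orthoplex) = 2^1 · (3 choose 1) = 6.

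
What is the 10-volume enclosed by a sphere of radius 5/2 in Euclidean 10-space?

V = 1953125·π^5/24576 ≈ 24320.3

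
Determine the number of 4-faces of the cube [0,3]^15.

Choose 4 of 15 axes to span the face (C(15,4) = 1365 ways), then fix each of the remaining 11 coordinates at one of its two extreme values (2^11 = 2048 ways): 1365·2048 = 2795520.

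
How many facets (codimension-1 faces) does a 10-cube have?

An n-cube has C(n,k)·2^(n-k) k-faces. Here C(10,9)·2^1 = 10·2 = 20.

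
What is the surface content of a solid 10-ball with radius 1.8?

S_10(1.8) = 2·π^(10/2)·(1.8)^9 / Γ(10/2) ≈ 5058.49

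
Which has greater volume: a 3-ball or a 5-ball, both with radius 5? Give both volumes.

V_3(5) ≈ 523.599. V_5(5) ≈ 16449.3. The 5-ball is larger.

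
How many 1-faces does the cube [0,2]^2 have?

Number of 1-faces = C(2,1)·2^(2-1) = 2·2 = 4.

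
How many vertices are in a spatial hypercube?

An n-cube has C(n,k)·2^(n-k) k-faces. Here C(3,0)·2^3 = 1·8 = 8.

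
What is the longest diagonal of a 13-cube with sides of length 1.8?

||(1.8,1.8,...,1.8)|| = √(13)·1.8 ≈ 6.48999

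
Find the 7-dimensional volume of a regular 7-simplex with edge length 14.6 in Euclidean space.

Volume = 14.6^7 · √(8/2^7) / 7! ≈ 7014.22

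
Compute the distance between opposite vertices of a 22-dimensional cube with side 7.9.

d = √(7.9² + 7.9² + ... + 7.9²) [22 terms] = √(22·7.9²) = 7.9√22 ≈ 37.0543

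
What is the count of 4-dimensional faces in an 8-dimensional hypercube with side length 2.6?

f_4(8-cube) = (8 choose 4) · 2^4 = 1120.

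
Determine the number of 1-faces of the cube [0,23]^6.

f_1(6-cube) = (6 choose 1) · 2^5 = 192.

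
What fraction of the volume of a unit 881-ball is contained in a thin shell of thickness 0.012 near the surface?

1 - (1-0.012)^881 ≈ 0.999976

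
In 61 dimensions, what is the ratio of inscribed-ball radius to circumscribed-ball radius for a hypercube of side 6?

r_in = 6/2 (half the side); r_out = 6√61/2 (half the diagonal). Ratio = 1/√61 ≈ 0.128037.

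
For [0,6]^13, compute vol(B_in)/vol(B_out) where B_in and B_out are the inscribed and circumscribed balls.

The radii are 6/2 and 6√13/2, so the volume ratio is (1/√13)^13 = 13^{-13/2} ≈ 5.74603e-08.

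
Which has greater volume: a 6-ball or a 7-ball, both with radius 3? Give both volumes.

V_6(3) ≈ 3767.26. V_7(3) ≈ 10333.1. The 7-ball is larger.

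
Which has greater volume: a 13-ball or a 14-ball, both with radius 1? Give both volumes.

V_13(1) ≈ 0.910629. V_14(1) ≈ 0.599265. The 13-ball is larger.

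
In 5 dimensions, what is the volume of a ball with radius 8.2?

The n-ball volume is π^(n/2)·r^n/Γ(n/2+1). With n=5, r=8.2: V ≈ 195150.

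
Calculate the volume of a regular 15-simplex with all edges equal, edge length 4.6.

V = (4.6^15 / 15!) · √((15+1) / 2^15) ≈ 0.00014764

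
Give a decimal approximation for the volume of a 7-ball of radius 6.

V = 1492992·π^3/35 ≈ 1.32263e+06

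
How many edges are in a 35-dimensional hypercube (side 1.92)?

Number of 1-faces = C(35,1) · 2^(35-1) = 35 · 17179869184 = 601295421440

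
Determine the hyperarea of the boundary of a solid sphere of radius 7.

S_3(7) = 2·π^(3/2)·(7)^2 / Γ(3/2) = 4πr² = 4π·(7)² ≈ 615.752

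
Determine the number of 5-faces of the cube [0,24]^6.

f_5(6-cube) = (6 choose 5) · 2^1 = 12.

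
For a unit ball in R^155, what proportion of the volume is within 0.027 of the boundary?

Shell fraction = 1 - (1-0.027)^155 ≈ 0.985629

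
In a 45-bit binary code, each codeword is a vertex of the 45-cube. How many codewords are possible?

An n-cube has 2^n vertices; for n = 45 that is 2^45 = 35184372088832.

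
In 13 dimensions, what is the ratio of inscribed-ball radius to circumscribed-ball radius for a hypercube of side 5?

r_in = 5/2 (half the side); r_out = 5√13/2 (half the diagonal). Ratio = 1/√13 ≈ 0.27735.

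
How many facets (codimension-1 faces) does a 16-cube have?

Number of 15-faces = C(16,15) · 2^(16-15) = 16 · 2 = 32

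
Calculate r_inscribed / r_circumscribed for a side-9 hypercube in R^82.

r_in = 9/2 (half the side); r_out = 9√82/2 (half the diagonal). Ratio = 1/√82 ≈ 0.110432.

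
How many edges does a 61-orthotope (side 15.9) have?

An n-cube has n·2^(n-1) edges. With n = 61: 61·1152921504606846976 = 70328211781017665536.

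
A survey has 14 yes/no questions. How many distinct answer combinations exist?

Number of vertices = 2^14 = 16384.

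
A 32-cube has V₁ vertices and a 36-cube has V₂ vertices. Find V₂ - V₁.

V₁ = 2^32 = 4294967296. V₂ = 2^36 = 68719476736. V₂ - V₁ = 64424509440.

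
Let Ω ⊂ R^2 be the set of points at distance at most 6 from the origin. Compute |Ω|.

Volume = π^{2/2}·(6)^2/Γ(2) = 36·π ≈ 113.097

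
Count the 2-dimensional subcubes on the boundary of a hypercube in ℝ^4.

Number of 2-faces = C(4,2) · 2^(4-2) = 6 · 4 = 24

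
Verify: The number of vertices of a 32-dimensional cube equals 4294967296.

True. The 32-cube has 2^32 = 4294967296 vertices.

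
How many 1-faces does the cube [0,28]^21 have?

An n-cube has n·2^(n-1) edges. With n = 21: 21·1048576 = 22020096.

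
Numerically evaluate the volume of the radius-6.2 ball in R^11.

V_11(6.2) = π^(11/2) · (6.2)^11 / Γ(11/2 + 1) ≈ 9.80423e+08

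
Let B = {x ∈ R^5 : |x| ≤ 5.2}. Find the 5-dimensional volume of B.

Volume = π^{5/2}·(5.2)^5/Γ(7/2) ≈ 20013.1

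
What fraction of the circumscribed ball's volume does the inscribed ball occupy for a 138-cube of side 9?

V_in / V_out = (r_in/r_out)^138 = (1/√138)^138 = 138^(-138/2) ≈ 2.2302e-148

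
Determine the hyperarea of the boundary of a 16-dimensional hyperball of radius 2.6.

The surface area of an n-ball is 2π^(n/2) r^(n-1) / Γ(n/2). For n=16, r=2.6: 6.31537e+06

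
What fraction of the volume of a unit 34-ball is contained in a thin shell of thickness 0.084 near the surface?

Shell fraction = 1 - (1-0.084)^34 ≈ 0.949366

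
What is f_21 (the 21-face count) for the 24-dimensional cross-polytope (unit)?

An n-cross-polytope has 2^(k+1)·C(n,k+1) k-faces. Here 2^22·C(24,22) = 4194304·276 = 1157627904.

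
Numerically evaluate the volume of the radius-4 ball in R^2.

Volume = π^{2/2}·(4)^2/Γ(2) = 16·π ≈ 50.2655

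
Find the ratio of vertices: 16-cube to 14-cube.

The 16-cube has 2^16 = 65536 vertices. The 14-cube has 2^14 = 16384 vertices. Ratio: 65536/16384 = 4.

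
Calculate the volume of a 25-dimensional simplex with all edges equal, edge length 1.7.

For a regular n-simplex with edge a, V = (a^n / n!)·√((n+1)/2^n). With a=1.7, n=25: V ≈ 3.27483e-23.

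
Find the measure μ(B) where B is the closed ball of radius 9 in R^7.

V = 25509168·π^3/35 ≈ 2.25984e+07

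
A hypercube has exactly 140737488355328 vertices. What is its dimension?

The n-cube has 2^n vertices, and 140737488355328 = 2^47, so n = 47.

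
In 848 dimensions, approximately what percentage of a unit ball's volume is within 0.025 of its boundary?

1 - (1-0.025)^848 ≈ 1 - 4.741e-10 ≈ (100 - 4.74e-08)%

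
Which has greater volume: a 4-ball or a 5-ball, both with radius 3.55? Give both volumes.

V_4(3.55) ≈ 783.76. V_5(3.55) ≈ 2967.84. The 5-ball is larger.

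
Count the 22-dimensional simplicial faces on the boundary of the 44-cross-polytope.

Each 22-face is the convex hull of 23 vertices, one chosen as ±e_i from each of 23 distinct axes: 2^23·C(44,23) = 16883050034642288640.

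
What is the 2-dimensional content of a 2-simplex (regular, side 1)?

Area = (√3/4) · 1² = 0.433013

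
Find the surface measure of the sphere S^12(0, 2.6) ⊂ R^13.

The surface area of an n-ball is 2π^(n/2) r^(n-1) / Γ(n/2). For n=13, r=2.6: 1.1297e+06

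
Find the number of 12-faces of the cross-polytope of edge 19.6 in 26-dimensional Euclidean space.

Each 12-face is the convex hull of 13 vertices, one chosen as ±e_i from each of 13 distinct axes: 2^13·C(26,13) = 85201715200.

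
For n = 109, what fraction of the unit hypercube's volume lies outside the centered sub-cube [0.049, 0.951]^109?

Shell fraction = 1 - (1-0.098)^109 ≈ 0.999987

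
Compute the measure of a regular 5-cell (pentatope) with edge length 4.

Volume = 4^4 · √(5/2^4) / 4! ≈ 5.96285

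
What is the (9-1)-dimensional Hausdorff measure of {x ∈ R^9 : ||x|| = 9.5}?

S_9(9.5) = 2·π^(9/2)·(9.5)^8 / Γ(9/2) = 16983563041·π^4/840 ≈ 1.96947e+09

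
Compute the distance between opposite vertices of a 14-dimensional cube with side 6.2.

||(6.2,6.2,...,6.2)|| = √(14)·6.2 ≈ 23.1983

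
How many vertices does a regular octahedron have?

The vertices are ±e_1, ..., ±e_3, so there are 2·3 = 6.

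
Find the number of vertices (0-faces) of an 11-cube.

Number of 0-faces = C(11,0) · 2^(11-0) = 1 · 2048 = 2048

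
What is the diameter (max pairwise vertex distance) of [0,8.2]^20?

The space diagonal of an n-cube of side s is s√n. Here 8.2·√20 ≈ 36.6715.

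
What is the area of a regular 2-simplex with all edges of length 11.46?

Area = (√3/4) · 11.46² = 56.8683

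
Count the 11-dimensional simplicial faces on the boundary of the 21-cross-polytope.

An n-cross-polytope has 2^(k+1)·C(n,k+1) k-faces. Here 2^12·C(21,12) = 4096·293930 = 1203937280.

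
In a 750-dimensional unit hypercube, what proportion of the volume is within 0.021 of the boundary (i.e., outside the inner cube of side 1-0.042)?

The inner cube has side 1-2·0.021 = 0.958 and volume (0.958)^750 ≈ 1.057e-14, so the shell holds 1 - 1.057e-14 of the volume.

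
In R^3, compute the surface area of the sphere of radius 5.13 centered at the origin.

S = n·V_n(r)/r = 3·V_3(5.13)/5.13 (volume-to-surface relation), giving 4πr² = 4π·(5.13)² ≈ 330.708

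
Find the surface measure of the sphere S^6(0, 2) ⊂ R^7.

S_7(2) = 2·π^(7/2)·(2)^6 / Γ(7/2) = 1024·π^3/15 ≈ 2116.7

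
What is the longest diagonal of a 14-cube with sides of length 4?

The space diagonal of an n-cube of side s is s√n. Here 4·√14 ≈ 14.9666.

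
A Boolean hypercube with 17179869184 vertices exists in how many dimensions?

Since 2^n = 17179869184, we have n = 34.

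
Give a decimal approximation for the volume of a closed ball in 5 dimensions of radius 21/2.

V = 1361367·π^2/20 ≈ 671808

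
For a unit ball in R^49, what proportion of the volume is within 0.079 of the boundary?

1 - (1-0.079)^49 ≈ 0.982269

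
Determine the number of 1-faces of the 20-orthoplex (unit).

f_1(20-orthoplex) = 2^2 · (20 choose 2) = 760.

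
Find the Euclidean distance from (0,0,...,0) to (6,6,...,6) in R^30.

The space diagonal of an n-cube of side s is s√n. Here 6·√30 ≈ 32.8634.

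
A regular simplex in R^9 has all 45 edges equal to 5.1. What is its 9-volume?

For a regular n-simplex with edge a, V = (a^n / n!)·√((n+1)/2^n). With a=5.1, n=9: V ≈ 0.898946.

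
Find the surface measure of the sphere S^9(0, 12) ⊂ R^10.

S = n·V_n(r)/r = 10·V_10(12)/12 (volume-to-surface relation), giving 429981696·π^5 ≈ 1.31583e+11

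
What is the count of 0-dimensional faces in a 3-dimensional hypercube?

An n-cube has C(n,k)·2^(n-k) k-faces. Here C(3,0)·2^3 = 1·8 = 8.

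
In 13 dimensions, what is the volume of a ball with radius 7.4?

V_13(7.4) = π^(13/2) · (7.4)^13 / Γ(13/2 + 1) ≈ 1.81699e+11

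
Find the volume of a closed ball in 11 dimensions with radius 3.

V = 419904·π^5/385 ≈ 333763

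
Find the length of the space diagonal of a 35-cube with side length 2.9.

||(2.9,2.9,...,2.9)|| = √(35)·2.9 ≈ 17.1566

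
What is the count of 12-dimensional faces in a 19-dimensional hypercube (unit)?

Choose 12 of 19 axes to span the face (C(19,12) = 50388 ways), then fix each of the remaining 7 coordinates at one of its two extreme values (2^7 = 128 ways): 50388·128 = 6449664.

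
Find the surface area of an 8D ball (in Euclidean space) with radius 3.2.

S_8(3.2) = 2·π^(8/2)·(3.2)^7 / Γ(8/2) ≈ 111565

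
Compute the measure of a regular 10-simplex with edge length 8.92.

Volume = 8.92^10 · √(11/2^10) / 10! ≈ 91.0819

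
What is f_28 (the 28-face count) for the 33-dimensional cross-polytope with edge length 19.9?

f_28(33-orthoplex) = 2^29 · (33 choose 29) = 21968757719040.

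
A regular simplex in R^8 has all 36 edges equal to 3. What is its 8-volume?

Volume = 3^8 · √(9/2^8) / 8! ≈ 0.0305106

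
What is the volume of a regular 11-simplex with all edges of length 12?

V_11 = √(12) · 12^11 / (11! · 2^(11/2)) ≈ 1424.83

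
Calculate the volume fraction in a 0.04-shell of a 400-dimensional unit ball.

Shell fraction = 1 - (1-0.04)^400 ≈ 0.999999919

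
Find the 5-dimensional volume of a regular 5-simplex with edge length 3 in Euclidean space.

For a regular n-simplex with edge a, V = (a^n / n!)·√((n+1)/2^n). With a=3, n=5: V ≈ 0.876851.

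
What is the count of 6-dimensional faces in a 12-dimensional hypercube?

Choose 6 of 12 axes to span the face (C(12,6) = 924 ways), then fix each of the remaining 6 coordinates at one of its two extreme values (2^6 = 64 ways): 924·64 = 59136.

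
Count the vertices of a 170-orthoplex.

Number of vertices = 2n = 340.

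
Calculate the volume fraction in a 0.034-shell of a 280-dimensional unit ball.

V(inner)/V(outer) = ((1-0.034)/1)^280 ≈ 6.217e-05, so the shell fraction is 0.999938.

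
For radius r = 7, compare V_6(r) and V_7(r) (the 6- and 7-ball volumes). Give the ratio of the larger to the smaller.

V_6(7) ≈ 607976, V_7(7) ≈ 3.89105e+06. The 7-ball is larger by a factor of 6.4.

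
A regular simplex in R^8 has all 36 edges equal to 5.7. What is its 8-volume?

V = (5.7^8 / 8!) · √((8+1) / 2^8) ≈ 5.18179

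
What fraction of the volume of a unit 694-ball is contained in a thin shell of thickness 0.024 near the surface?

1 - (1-0.024)^694 ≈ 0.9999999523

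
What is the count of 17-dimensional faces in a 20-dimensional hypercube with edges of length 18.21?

Choose 17 of 20 axes to span the face (C(20,17) = 1140 ways), then fix each of the remaining 3 coordinates at one of its two extreme values (2^3 = 8 ways): 1140·8 = 9120.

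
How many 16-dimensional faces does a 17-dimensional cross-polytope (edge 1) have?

An n-cross-polytope has 2^(k+1)·C(n,k+1) k-faces. Here 2^17·C(17,17) = 131072·1 = 131072.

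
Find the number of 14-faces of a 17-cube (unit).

Choose 14 of 17 axes to span the face (C(17,14) = 680 ways), then fix each of the remaining 3 coordinates at one of its two extreme values (2^3 = 8 ways): 680·8 = 5440.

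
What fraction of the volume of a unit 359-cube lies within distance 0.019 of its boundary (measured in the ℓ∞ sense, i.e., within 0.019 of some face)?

The inner cube has side 1-2·0.019 = 0.962 and volume (0.962)^359 ≈ 9.117e-07, so the shell holds 0.9999990883 of the volume.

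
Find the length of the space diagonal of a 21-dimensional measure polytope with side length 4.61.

The space diagonal of an n-cube of side s is s√n. Here 4.61·√21 ≈ 21.1257.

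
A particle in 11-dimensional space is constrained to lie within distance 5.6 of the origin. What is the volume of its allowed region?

V_11(5.6) = π^(11/2) · (5.6)^11 / Γ(11/2 + 1) ≈ 3.20017e+08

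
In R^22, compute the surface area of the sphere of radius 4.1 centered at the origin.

S = n·V_n(r)/r = 22·V_22(4.1)/4.1 (volume-to-surface relation), giving 1.19778e+12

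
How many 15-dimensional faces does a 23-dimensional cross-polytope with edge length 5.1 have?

An n-cross-polytope has 2^(k+1)·C(n,k+1) k-faces. Here 2^16·C(23,16) = 65536·245157 = 16066609152.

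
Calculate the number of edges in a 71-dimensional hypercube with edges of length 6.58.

The 71-cube has n·2^(n-1) = 71·2^70 = 71·1180591620717411303424 = 83822005070936202543104 edges.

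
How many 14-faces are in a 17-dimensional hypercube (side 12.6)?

An n-cube has C(n,k)·2^(n-k) k-faces. Here C(17,14)·2^3 = 680·8 = 5440.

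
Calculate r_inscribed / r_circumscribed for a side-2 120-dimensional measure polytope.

r_in / r_out = (2/2) / (2√120/2) = 1/√120 ≈ 0.0912871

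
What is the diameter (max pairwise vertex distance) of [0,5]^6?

d = √(5² + 5² + ... + 5²) [6 terms] = √(6·5²) = 5√6 ≈ 12.2474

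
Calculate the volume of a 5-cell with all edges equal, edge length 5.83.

V_4 = √(5) · 5.83^4 / (4! · 2^(4/2)) ≈ 26.9084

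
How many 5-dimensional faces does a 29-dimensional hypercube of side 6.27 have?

f_5(29-cube) = (29 choose 5) · 2^24 = 1992378286080.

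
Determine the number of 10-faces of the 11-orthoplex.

f_10(11-orthoplex) = 2^11 · (11 choose 11) = 2048.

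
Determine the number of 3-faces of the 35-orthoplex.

An n-cross-polytope has 2^(k+1)·C(n,k+1) k-faces. Here 2^4·C(35,4) = 16·52360 = 837760.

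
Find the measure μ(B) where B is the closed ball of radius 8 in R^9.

V = 4294967296·π^4/945 ≈ 4.42718e+08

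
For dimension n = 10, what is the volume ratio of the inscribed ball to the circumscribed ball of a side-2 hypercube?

Volume scales as r^n, and r_in/r_out = 1/√10, giving (1/√10)^10 ≈ 1e-05.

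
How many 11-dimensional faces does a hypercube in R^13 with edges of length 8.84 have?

f_11(13-cube) = (13 choose 11) · 2^2 = 312.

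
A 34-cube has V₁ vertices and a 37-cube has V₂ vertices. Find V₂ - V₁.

V₁ = 2^34 = 17179869184. V₂ = 2^37 = 137438953472. V₂ - V₁ = 120259084288.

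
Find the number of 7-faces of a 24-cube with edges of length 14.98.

Choose 7 of 24 axes to span the face (C(24,7) = 346104 ways), then fix each of the remaining 17 coordinates at one of its two extreme values (2^17 = 131072 ways): 346104·131072 = 45364543488.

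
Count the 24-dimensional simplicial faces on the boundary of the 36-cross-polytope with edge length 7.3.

Each 24-face is the convex hull of 25 vertices, one chosen as ±e_i from each of 25 distinct axes: 2^25·C(36,25) = 20159680449871872.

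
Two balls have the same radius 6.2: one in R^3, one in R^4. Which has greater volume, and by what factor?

V_3(6.2) ≈ 998.306, V_4(6.2) ≈ 7291.83. The 4-ball is larger by a factor of 7.304.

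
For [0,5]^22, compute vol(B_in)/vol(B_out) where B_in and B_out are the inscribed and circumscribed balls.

The radii are 5/2 and 5√22/2, so the volume ratio is (1/√22)^22 = 22^{-22/2} ≈ 1.7114e-15.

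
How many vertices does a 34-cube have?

An n-cube has 2^n vertices; for n = 34 that is 2^34 = 17179869184.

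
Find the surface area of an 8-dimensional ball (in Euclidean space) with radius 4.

|∂B_8(4)| = 16384·π^4/3 ≈ 531984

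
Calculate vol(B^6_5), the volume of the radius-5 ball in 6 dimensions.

V = 15625·π^3/6 ≈ 80745.5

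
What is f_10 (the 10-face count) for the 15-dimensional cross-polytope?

Each 10-face is the convex hull of 11 vertices, one chosen as ±e_i from each of 11 distinct axes: 2^11·C(15,11) = 2795520.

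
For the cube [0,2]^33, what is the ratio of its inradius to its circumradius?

r_in = 2/2 (half the side); r_out = 2√33/2 (half the diagonal). Ratio = 1/√33 ≈ 0.174078.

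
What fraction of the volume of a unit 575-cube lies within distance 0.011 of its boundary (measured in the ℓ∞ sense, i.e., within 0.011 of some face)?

1 - (1 - 2·0.011)^575 = 1 - 0.978^575 ≈ 0.9999972149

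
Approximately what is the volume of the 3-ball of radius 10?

V = 4000·π/3 ≈ 4188.79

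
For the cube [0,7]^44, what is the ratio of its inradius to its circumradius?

r_in / r_out = (7/2) / (7√44/2) = 1/√44 ≈ 0.150756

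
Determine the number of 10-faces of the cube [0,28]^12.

Choose 10 of 12 axes to span the face (C(12,10) = 66 ways), then fix each of the remaining 2 coordinates at one of its two extreme values (2^2 = 4 ways): 66·4 = 264.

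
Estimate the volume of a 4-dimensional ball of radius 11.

V_4(11) = π^(4/2) · (11)^4 / Γ(4/2 + 1) = 14641·π^2/2 ≈ 72250.4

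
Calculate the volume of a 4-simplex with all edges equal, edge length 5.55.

Volume = 5.55^4 · √(5/2^4) / 4! ≈ 22.0997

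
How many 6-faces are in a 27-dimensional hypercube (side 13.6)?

f_6(27-cube) = (27 choose 6) · 2^21 = 620777963520.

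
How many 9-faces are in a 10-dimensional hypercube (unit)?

f_9(10-cube) = (10 choose 9) · 2^1 = 20.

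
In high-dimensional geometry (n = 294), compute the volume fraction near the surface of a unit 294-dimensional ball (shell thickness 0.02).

1 - (1-0.02)^294 ≈ 0.997367 ≈ 99.74%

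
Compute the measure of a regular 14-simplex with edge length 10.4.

V = (10.4^14 / 14!) · √((14+1) / 2^14) ≈ 60.1027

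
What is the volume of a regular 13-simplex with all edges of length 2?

Volume = 2^13 · √(14/2^13) / 13! ≈ 5.43849e-08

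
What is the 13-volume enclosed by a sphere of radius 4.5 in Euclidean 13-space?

V = 94143178827·π^6/320320 ≈ 2.82556e+08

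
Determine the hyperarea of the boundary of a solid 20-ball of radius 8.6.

S = n·V_n(r)/r = 20·V_20(8.6)/8.6 (volume-to-surface relation), giving 2.93925e+17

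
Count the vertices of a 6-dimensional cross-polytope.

The 6-dimensional cross-polytope has 2n = 2·6 = 12 vertices.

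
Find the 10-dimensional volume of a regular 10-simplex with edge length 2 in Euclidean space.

V_10 = √(11) · 2^10 / (10! · 2^(10/2)) ≈ 2.92471e-05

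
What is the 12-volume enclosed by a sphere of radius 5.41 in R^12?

V_12(5.41) = π^(12/2) · (5.41)^12 / Γ(12/2 + 1) ≈ 8.39332e+08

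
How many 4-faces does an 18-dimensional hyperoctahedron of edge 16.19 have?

Number of 4-faces = 2^(4+1) · C(18,4+1) = 32 · 8568 = 274176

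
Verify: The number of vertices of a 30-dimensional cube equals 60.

False. The 30-cube has 2^30 = 1073741824 vertices.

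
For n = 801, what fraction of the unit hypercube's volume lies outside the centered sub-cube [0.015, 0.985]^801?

Shell fraction = 1 - (1-0.03)^801 ≈ 1 - 2.536e-11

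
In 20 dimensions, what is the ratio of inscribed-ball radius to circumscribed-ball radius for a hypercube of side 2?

Ratio = (s/2)/(s√20/2) = 20^(-1/2) ≈ 0.223607.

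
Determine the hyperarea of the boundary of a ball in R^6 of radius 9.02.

The surface area of an n-ball is 2π^(n/2) r^(n-1) / Γ(n/2). For n=6, r=9.02: 1.85132e+06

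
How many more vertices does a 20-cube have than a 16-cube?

The 20-cube has 2^20 = 1048576 vertices. The 16-cube has 2^16 = 65536 vertices. Difference: 1048576 - 65536 = 983040.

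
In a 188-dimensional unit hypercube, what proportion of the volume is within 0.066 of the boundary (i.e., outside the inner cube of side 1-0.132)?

1 - (1 - 2·0.066)^188 = 1 - 0.868^188 ≈ 1 - 2.765e-12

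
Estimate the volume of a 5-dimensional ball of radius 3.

V_5(3) = π^(5/2) · (3)^5 / Γ(5/2 + 1) = 648·π^2/5 ≈ 1279.1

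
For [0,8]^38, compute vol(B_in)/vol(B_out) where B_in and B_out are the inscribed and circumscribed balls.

Volume scales as r^n, and r_in/r_out = 1/√38, giving (1/√38)^38 ≈ 9.64077e-31.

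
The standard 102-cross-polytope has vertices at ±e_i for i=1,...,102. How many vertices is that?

Number of vertices = 2n = 204.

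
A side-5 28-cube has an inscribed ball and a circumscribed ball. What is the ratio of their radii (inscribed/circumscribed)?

Ratio = (s/2)/(s√28/2) = 28^(-1/2) ≈ 0.188982.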